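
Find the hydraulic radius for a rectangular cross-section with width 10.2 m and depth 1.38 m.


For a rectangular section:
Flow area A = b * y = 10.2 * 1.38 = 14.08 m^2.
Wetted perimeter P = b + 2y = 10.2 + 2*1.38 = 12.96 m.
Hydraulic radius R = A/P = 14.08 / 12.96 = 1.0861 m.

1.0861


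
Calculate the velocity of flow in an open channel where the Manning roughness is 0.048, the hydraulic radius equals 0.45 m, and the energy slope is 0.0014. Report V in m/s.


Manning's equation gives V = (1/n) * R^(2/3) * S^(1/2).
First, compute R^(2/3) = 0.45^(2/3) = 0.5872.
Next, S^(1/2) = 0.0014^(1/2) = 0.037417.
Then 1/n = 1/0.048 = 20.83.
V = 20.83 * 0.5872 * 0.037417 = 0.4578 m/s.

0.4578


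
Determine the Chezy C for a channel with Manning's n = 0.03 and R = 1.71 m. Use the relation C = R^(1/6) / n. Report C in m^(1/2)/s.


The Chezy coefficient relates to Manning's n through C = R^(1/6) / n.
R^(1/6) = 1.71^(1/6) = 1.093535.
C = 1.093535 / 0.03 = 36.45 m^(1/2)/s.

36.45


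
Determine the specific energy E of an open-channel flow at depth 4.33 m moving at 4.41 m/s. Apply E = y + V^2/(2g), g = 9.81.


Specific energy E = y + V^2/(2g).
Velocity head = V^2/(2g) = 4.41^2 / (2*9.81) = 19.4481 / 19.62 = 0.9912 m.
E = 4.33 + 0.9912 = 5.3212 m.

5.3212


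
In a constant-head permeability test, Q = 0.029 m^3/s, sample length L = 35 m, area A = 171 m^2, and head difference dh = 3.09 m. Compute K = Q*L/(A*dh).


From K = Q*L / (A*dh):
Numerator: Q*L = 0.029 * 35 = 1.015.
Denominator: A*dh = 171 * 3.09 = 528.39.
K = 1.015 / 528.39 = 0.001921 m/s.

0.001921


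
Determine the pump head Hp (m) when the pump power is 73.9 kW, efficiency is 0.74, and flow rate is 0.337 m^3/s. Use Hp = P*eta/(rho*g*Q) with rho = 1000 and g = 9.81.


Pump head formula: Hp = P * eta / (rho * g * Q).
Numerator: P * eta = 73.9 * 1000 * 0.74 = 54686.0 W.
Denominator: rho * g * Q = 1000 * 9.81 * 0.337 = 3305.97.
Hp = 54686.0 / 3305.97 = 16.54 m.

16.54


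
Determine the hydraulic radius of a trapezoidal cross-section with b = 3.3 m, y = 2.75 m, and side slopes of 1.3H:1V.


For a trapezoidal section with side slope z:
A = (b + z*y)*y = (3.3 + 1.3*2.75)*2.75 = 18.906 m^2.
P = b + 2*y*sqrt(1 + z^2) = 3.3 + 2*2.75*sqrt(1 + 1.3^2) = 12.321 m.
R = A/P = 18.906 / 12.321 = 1.5345 m.

1.5345


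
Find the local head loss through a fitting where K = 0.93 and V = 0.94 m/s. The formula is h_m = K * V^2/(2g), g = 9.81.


Minor loss formula: h_m = K * V^2/(2g).
V^2 = 0.94^2 = 0.8836.
V^2/(2g) = 0.8836 / 19.62 = 0.045 m.
h_m = 0.93 * 0.045 = 0.0419 m.

0.0419


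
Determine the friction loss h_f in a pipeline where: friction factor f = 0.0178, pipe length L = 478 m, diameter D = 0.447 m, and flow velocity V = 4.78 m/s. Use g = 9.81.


Darcy-Weisbach equation: h_f = f * (L/D) * V^2/(2g).
f * L/D = 0.0178 * 478/0.447 = 19.0345.
V^2/(2g) = 4.78^2 / (2*9.81) = 22.8484 / 19.62 = 1.1645 m.
h_f = 19.0345 * 1.1645 = 22.167 m.

22.167


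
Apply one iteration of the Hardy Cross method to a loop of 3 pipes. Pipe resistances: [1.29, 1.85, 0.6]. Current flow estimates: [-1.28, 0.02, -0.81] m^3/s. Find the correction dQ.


Numerator terms (r*Q*|Q|): 1.29*-1.28*|-1.28| = -2.1135; 1.85*0.02*|0.02| = 0.0007; 0.6*-0.81*|-0.81| = -0.3937.
Sum of numerator = -2.5065.
Denominator terms (r*|Q|): 1.29*|-1.28| = 1.6512; 1.85*|0.02| = 0.037; 0.6*|-0.81| = 0.486.
2 * sum of denominator = 2 * 2.1742 = 4.3484.
dQ = --2.5065 / 4.3484 = 0.5764 m^3/s.

0.5764


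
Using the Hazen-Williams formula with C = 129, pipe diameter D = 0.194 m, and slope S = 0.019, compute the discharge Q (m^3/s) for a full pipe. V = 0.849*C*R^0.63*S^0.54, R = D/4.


For a full circular pipe, R = D/4 = 0.194/4 = 0.0485 m.
V = 0.849 * 129 * 0.0485^0.63 * 0.019^0.54
  = 0.849 * 129 * 0.148599 * 0.117632
  = 1.9144 m/s.
Pipe area A = pi*D^2/4 = pi*0.194^2/4 = 0.0296 m^2.
Q = A * V = 0.0296 * 1.9144 = 0.0566 m^3/s.

0.0566


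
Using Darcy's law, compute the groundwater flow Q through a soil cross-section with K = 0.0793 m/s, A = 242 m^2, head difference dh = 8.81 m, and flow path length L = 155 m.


Darcy's law: Q = K * A * i, where i = dh/L.
Hydraulic gradient i = 8.81 / 155 = 0.056839.
Q = 0.0793 * 242 * 0.056839
  = 1.0908 m^3/s.

1.0908


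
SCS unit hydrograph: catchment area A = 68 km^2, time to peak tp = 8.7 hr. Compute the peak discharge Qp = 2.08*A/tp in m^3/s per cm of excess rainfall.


SCS formula: Qp = 2.08 * A / tp.
Qp = 2.08 * 68 / 8.7
   = 141.44 / 8.7
   = 16.26 m^3/s per cm.

16.26


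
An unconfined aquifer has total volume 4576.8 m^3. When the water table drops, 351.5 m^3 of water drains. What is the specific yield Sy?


Specific yield Sy = Volume drained / Total volume.
Sy = 351.5 / 4576.8
   = 0.0768.

0.0768


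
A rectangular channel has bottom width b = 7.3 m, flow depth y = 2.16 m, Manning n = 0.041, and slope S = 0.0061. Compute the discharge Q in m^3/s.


For a rectangular channel, the cross-sectional area A = b * y = 7.3 * 2.16 = 15.77 m^2.
The wetted perimeter P = b + 2y = 7.3 + 2*2.16 = 11.62 m.
Hydraulic radius R = A/P = 15.77/11.62 = 1.357 m.
Velocity V = (1/n)*R^(2/3)*S^(1/2) = (1/0.041)*1.357^(2/3)*0.0061^(1/2) = 2.3349 m/s.
Discharge Q = A * V = 15.77 * 2.3349 = 36.816 m^3/s.

36.816


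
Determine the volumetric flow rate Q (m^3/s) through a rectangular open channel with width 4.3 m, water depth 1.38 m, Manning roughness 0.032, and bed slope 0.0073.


For a rectangular channel, the cross-sectional area A = b * y = 4.3 * 1.38 = 5.93 m^2.
The wetted perimeter P = b + 2y = 4.3 + 2*1.38 = 7.06 m.
Hydraulic radius R = A/P = 5.93/7.06 = 0.8405 m.
Velocity V = (1/n)*R^(2/3)*S^(1/2) = (1/0.032)*0.8405^(2/3)*0.0073^(1/2) = 2.378 m/s.
Discharge Q = A * V = 5.93 * 2.378 = 14.111 m^3/s.

14.111


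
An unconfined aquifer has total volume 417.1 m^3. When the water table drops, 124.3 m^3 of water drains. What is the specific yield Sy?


Specific yield Sy = Volume drained / Total volume.
Sy = 124.3 / 417.1
   = 0.298.

0.298


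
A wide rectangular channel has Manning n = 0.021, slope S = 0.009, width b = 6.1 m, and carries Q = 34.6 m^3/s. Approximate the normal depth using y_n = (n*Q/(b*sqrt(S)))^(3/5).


We use the wide-channel approximation y_n = (n*Q/(b*sqrt(S)))^(3/5).
sqrt(S) = sqrt(0.009) = 0.094868.
Numerator: n*Q = 0.021 * 34.6 = 0.7266.
Denominator: b*sqrt(S) = 6.1 * 0.094868 = 0.578695.
arg = 1.2556.
y_n = 1.2556^(3/5) = 1.1463 m.

1.1463


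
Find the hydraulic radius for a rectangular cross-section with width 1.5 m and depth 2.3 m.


For a rectangular section:
Flow area A = b * y = 1.5 * 2.3 = 3.45 m^2.
Wetted perimeter P = b + 2y = 1.5 + 2*2.3 = 6.1 m.
Hydraulic radius R = A/P = 3.45 / 6.1 = 0.5656 m.

0.5656


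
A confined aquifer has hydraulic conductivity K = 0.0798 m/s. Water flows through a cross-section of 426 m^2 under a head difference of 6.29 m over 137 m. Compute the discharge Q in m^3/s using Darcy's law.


Darcy's law: Q = K * A * i, where i = dh/L.
Hydraulic gradient i = 6.29 / 137 = 0.045912.
Q = 0.0798 * 426 * 0.045912
  = 1.5608 m^3/s.

1.5608


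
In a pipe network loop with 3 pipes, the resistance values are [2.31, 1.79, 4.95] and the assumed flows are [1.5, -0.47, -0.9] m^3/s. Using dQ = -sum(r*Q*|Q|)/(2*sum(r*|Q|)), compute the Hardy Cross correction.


Numerator terms (r*Q*|Q|): 2.31*1.5*|1.5| = 5.1975; 1.79*-0.47*|-0.47| = -0.3954; 4.95*-0.9*|-0.9| = -4.0095.
Sum of numerator = 0.7926.
Denominator terms (r*|Q|): 2.31*|1.5| = 3.465; 1.79*|-0.47| = 0.8413; 4.95*|-0.9| = 4.455.
2 * sum of denominator = 2 * 8.7613 = 17.5226.
dQ = -0.7926 / 17.5226 = -0.0452 m^3/s.

-0.0452


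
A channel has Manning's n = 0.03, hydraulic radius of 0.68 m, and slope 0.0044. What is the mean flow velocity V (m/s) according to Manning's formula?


Manning's equation gives V = (1/n) * R^(2/3) * S^(1/2).
First, compute R^(2/3) = 0.68^(2/3) = 0.7733.
Next, S^(1/2) = 0.0044^(1/2) = 0.066332.
Then 1/n = 1/0.03 = 33.33.
V = 33.33 * 0.7733 * 0.066332 = 1.7098 m/s.

1.7098


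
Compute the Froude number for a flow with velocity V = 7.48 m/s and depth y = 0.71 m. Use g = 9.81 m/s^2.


The Froude number is defined as Fr = V / sqrt(g*y).
g*y = 9.81 * 0.71 = 6.9651.
sqrt(g*y) = sqrt(6.9651) = 2.6391.
Fr = 7.48 / 2.6391 = 2.8342.

2.8342


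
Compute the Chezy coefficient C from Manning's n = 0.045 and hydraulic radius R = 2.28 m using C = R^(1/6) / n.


The Chezy coefficient relates to Manning's n through C = R^(1/6) / n.
R^(1/6) = 2.28^(1/6) = 1.147244.
C = 1.147244 / 0.045 = 25.49 m^(1/2)/s.

25.49


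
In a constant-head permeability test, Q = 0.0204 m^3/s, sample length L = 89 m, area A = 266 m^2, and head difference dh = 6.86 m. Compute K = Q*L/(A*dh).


From K = Q*L / (A*dh):
Numerator: Q*L = 0.0204 * 89 = 1.8156.
Denominator: A*dh = 266 * 6.86 = 1824.76.
K = 1.8156 / 1824.76 = 0.000995 m/s.

0.000995


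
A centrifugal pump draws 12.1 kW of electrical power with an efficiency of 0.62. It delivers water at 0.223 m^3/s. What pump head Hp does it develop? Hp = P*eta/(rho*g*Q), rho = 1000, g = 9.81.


Pump head formula: Hp = P * eta / (rho * g * Q).
Numerator: P * eta = 12.1 * 1000 * 0.62 = 7502.0 W.
Denominator: rho * g * Q = 1000 * 9.81 * 0.223 = 2187.63.
Hp = 7502.0 / 2187.63 = 3.43 m.

3.43


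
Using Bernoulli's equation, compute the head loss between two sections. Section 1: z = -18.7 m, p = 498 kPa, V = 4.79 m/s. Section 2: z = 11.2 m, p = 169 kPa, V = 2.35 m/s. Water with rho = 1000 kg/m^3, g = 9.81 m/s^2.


Total head at each section: H = z + p/(rho*g) + V^2/(2g).
H1 = -18.7 + 498*1000/(1000*9.81) + 4.79^2/(2*9.81)
   = -18.7 + 50.765 + 1.1694
   = 33.234 m.
H2 = 11.2 + 169*1000/(1000*9.81) + 2.35^2/(2*9.81)
   = 11.2 + 17.227 + 0.2815
   = 28.709 m.
h_L = H1 - H2 = 33.234 - 28.709 = 4.525 m.

4.525


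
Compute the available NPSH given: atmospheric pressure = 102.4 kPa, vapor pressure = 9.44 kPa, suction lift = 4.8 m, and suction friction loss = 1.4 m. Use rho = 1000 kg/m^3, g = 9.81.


NPSHa = p_atm/(rho*g) - z_s - hf_s - p_vap/(rho*g).
p_atm/(rho*g) = 102.4*1000 / (1000*9.81) = 10.438 m.
p_vap/(rho*g) = 9.44*1000 / (1000*9.81) = 0.962 m.
NPSHa = 10.438 - 4.8 - 1.4 - 0.962
      = 3.28 m.

3.28


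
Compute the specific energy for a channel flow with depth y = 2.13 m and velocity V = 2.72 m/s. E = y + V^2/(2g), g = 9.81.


Specific energy E = y + V^2/(2g).
Velocity head = V^2/(2g) = 2.72^2 / (2*9.81) = 7.3984 / 19.62 = 0.3771 m.
E = 2.13 + 0.3771 = 2.5071 m.

2.5071


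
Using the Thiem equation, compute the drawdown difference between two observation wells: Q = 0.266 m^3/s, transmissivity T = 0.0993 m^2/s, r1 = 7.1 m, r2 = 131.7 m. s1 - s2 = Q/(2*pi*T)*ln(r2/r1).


Thiem equation: s1 - s2 = Q/(2*pi*T) * ln(r2/r1).
ln(r2/r1) = ln(131.7/7.1) = 2.9204.
Q/(2*pi*T) = 0.266 / (2*pi*0.0993) = 0.266 / 0.6239 = 0.4263.
s1 - s2 = 0.4263 * 2.9204 = 1.2451 m.

1.2451


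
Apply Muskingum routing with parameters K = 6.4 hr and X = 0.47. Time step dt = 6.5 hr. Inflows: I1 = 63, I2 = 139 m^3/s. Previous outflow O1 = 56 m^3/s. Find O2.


Muskingum coefficients:
denom = 2*K*(1-X) + dt = 2*6.4*(1-0.47) + 6.5 = 13.284.
C0 = (dt - 2*K*X)/denom = (6.5 - 2*6.4*0.47)/13.284 = 0.0364.
C1 = (dt + 2*K*X)/denom = (6.5 + 2*6.4*0.47)/13.284 = 0.9422.
C2 = (2*K*(1-X) - dt)/denom = 0.0214.
O2 = C0*I2 + C1*I1 + C2*O1
   = 0.0364*139 + 0.9422*63 + 0.0214*56
   = 65.62 m^3/s.

65.62


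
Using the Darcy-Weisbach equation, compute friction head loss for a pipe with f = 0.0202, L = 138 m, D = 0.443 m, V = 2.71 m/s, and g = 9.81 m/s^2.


Darcy-Weisbach equation: h_f = f * (L/D) * V^2/(2g).
f * L/D = 0.0202 * 138/0.443 = 6.2926.
V^2/(2g) = 2.71^2 / (2*9.81) = 7.3441 / 19.62 = 0.3743 m.
h_f = 6.2926 * 0.3743 = 2.355 m.

2.355


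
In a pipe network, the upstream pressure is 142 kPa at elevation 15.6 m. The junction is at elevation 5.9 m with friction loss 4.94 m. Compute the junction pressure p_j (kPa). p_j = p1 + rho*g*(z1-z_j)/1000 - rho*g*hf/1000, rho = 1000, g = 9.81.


Junction pressure: p_j = p1 + rho*g*(z1 - z_j)/1000 - rho*g*hf/1000.
Elevation term = 1000*9.81*(15.6 - 5.9)/1000 = 95.157 kPa.
Friction term = 1000*9.81*4.94/1000 = 48.461 kPa.
p_j = 142 + 95.157 - 48.461 = 188.7 kPa.

188.7


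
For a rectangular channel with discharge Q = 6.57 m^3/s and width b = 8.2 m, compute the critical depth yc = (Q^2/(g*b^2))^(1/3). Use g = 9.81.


Using yc = (Q^2 / (g * b^2))^(1/3):
Q^2 = 6.57^2 = 43.16.
g * b^2 = 9.81 * 8.2^2 = 9.81 * 67.24 = 659.62.
Q^2 / (g*b^2) = 43.16 / 659.62 = 0.0654.
yc = 0.0654^(1/3) = 0.403 m.

0.403


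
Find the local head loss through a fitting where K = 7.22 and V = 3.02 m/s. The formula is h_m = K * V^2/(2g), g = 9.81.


Minor loss formula: h_m = K * V^2/(2g).
V^2 = 3.02^2 = 9.1204.
V^2/(2g) = 9.1204 / 19.62 = 0.4649 m.
h_m = 7.22 * 0.4649 = 3.3562 m.

3.3562


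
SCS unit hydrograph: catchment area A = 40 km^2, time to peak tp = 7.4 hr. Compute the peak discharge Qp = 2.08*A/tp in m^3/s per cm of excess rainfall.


SCS formula: Qp = 2.08 * A / tp.
Qp = 2.08 * 40 / 7.4
   = 83.2 / 7.4
   = 11.24 m^3/s per cm.

11.24


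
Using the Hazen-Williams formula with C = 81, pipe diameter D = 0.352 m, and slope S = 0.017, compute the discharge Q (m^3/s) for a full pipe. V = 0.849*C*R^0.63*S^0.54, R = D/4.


For a full circular pipe, R = D/4 = 0.352/4 = 0.088 m.
V = 0.849 * 81 * 0.088^0.63 * 0.017^0.54
  = 0.849 * 81 * 0.216284 * 0.110775
  = 1.6476 m/s.
Pipe area A = pi*D^2/4 = pi*0.352^2/4 = 0.0973 m^2.
Q = A * V = 0.0973 * 1.6476 = 0.1603 m^3/s.

0.1603


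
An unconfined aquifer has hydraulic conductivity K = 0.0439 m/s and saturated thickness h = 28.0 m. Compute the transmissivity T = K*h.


Transmissivity is defined as T = K * h.
T = 0.0439 * 28.0
  = 1.2292 m^2/s.

1.2292


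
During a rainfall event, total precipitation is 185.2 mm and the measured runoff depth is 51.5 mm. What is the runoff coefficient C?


The runoff coefficient C = runoff depth / rainfall depth.
C = 51.5 / 185.2
  = 0.2781.

0.2781


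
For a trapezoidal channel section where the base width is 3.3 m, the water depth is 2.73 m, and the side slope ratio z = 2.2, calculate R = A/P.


For a trapezoidal section with side slope z:
A = (b + z*y)*y = (3.3 + 2.2*2.73)*2.73 = 25.405 m^2.
P = b + 2*y*sqrt(1 + z^2) = 3.3 + 2*2.73*sqrt(1 + 2.2^2) = 16.495 m.
R = A/P = 25.405 / 16.495 = 1.5402 m.

1.5402


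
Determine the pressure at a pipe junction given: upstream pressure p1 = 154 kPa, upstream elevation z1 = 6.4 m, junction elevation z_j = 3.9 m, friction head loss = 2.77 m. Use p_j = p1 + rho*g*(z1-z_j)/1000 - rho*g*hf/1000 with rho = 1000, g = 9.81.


Junction pressure: p_j = p1 + rho*g*(z1 - z_j)/1000 - rho*g*hf/1000.
Elevation term = 1000*9.81*(6.4 - 3.9)/1000 = 24.525 kPa.
Friction term = 1000*9.81*2.77/1000 = 27.174 kPa.
p_j = 154 + 24.525 - 27.174 = 151.35 kPa.

151.35


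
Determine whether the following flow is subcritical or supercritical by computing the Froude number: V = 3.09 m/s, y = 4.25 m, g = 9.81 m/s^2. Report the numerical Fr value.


The Froude number is defined as Fr = V / sqrt(g*y).
g*y = 9.81 * 4.25 = 41.6925.
sqrt(g*y) = sqrt(41.6925) = 6.457.
Fr = 3.09 / 6.457 = 0.4786.
Since Fr < 1, the flow is subcritical.

0.4786


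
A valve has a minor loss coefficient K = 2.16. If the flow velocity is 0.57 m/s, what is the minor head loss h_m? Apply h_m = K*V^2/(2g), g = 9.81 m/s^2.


Minor loss formula: h_m = K * V^2/(2g).
V^2 = 0.57^2 = 0.3249.
V^2/(2g) = 0.3249 / 19.62 = 0.0166 m.
h_m = 2.16 * 0.0166 = 0.0358 m.

0.0358


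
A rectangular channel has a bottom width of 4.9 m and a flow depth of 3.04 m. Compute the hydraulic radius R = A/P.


For a rectangular section:
Flow area A = b * y = 4.9 * 3.04 = 14.9 m^2.
Wetted perimeter P = b + 2y = 4.9 + 2*3.04 = 10.98 m.
Hydraulic radius R = A/P = 14.9 / 10.98 = 1.3566 m.

1.3566


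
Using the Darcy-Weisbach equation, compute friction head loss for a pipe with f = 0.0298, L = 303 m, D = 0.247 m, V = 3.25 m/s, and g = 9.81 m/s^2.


Darcy-Weisbach equation: h_f = f * (L/D) * V^2/(2g).
f * L/D = 0.0298 * 303/0.247 = 36.5563.
V^2/(2g) = 3.25^2 / (2*9.81) = 10.5625 / 19.62 = 0.5384 m.
h_f = 36.5563 * 0.5384 = 19.68 m.

19.68


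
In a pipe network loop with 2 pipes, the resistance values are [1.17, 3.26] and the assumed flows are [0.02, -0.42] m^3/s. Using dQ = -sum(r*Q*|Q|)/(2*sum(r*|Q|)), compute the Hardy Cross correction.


Numerator terms (r*Q*|Q|): 1.17*0.02*|0.02| = 0.0005; 3.26*-0.42*|-0.42| = -0.5751.
Sum of numerator = -0.5746.
Denominator terms (r*|Q|): 1.17*|0.02| = 0.0234; 3.26*|-0.42| = 1.3692.
2 * sum of denominator = 2 * 1.3926 = 2.7852.
dQ = --0.5746 / 2.7852 = 0.2063 m^3/s.

0.2063


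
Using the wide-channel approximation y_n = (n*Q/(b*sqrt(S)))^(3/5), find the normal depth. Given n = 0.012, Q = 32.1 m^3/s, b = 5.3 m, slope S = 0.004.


We use the wide-channel approximation y_n = (n*Q/(b*sqrt(S)))^(3/5).
sqrt(S) = sqrt(0.004) = 0.063246.
Numerator: n*Q = 0.012 * 32.1 = 0.3852.
Denominator: b*sqrt(S) = 5.3 * 0.063246 = 0.335204.
arg = 1.1492.
y_n = 1.1492^(3/5) = 1.087 m.

1.087


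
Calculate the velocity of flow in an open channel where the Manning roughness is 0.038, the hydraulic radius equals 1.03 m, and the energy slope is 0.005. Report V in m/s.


Manning's equation gives V = (1/n) * R^(2/3) * S^(1/2).
First, compute R^(2/3) = 1.03^(2/3) = 1.0199.
Next, S^(1/2) = 0.005^(1/2) = 0.070711.
Then 1/n = 1/0.038 = 26.32.
V = 26.32 * 1.0199 * 0.070711 = 1.8978 m/s.

1.8978


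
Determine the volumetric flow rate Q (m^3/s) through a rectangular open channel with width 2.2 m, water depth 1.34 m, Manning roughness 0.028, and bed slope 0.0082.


For a rectangular channel, the cross-sectional area A = b * y = 2.2 * 1.34 = 2.95 m^2.
The wetted perimeter P = b + 2y = 2.2 + 2*1.34 = 4.88 m.
Hydraulic radius R = A/P = 2.95/4.88 = 0.6041 m.
Velocity V = (1/n)*R^(2/3)*S^(1/2) = (1/0.028)*0.6041^(2/3)*0.0082^(1/2) = 2.3111 m/s.
Discharge Q = A * V = 2.95 * 2.3111 = 6.813 m^3/s.

6.813


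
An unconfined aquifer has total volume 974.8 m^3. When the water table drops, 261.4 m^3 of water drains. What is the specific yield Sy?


Specific yield Sy = Volume drained / Total volume.
Sy = 261.4 / 974.8
   = 0.2682.

0.2682


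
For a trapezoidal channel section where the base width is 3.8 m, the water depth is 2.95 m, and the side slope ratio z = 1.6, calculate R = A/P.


For a trapezoidal section with side slope z:
A = (b + z*y)*y = (3.8 + 1.6*2.95)*2.95 = 25.134 m^2.
P = b + 2*y*sqrt(1 + z^2) = 3.8 + 2*2.95*sqrt(1 + 1.6^2) = 14.932 m.
R = A/P = 25.134 / 14.932 = 1.6832 m.

1.6832


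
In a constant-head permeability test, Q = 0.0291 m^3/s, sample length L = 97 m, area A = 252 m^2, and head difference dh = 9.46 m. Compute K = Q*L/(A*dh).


From K = Q*L / (A*dh):
Numerator: Q*L = 0.0291 * 97 = 2.8227.
Denominator: A*dh = 252 * 9.46 = 2383.92.
K = 2.8227 / 2383.92 = 0.001184 m/s.

0.001184


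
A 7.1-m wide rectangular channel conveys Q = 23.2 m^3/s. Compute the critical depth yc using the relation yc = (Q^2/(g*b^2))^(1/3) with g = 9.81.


Using yc = (Q^2 / (g * b^2))^(1/3):
Q^2 = 23.2^2 = 538.24.
g * b^2 = 9.81 * 7.1^2 = 9.81 * 50.41 = 494.52.
Q^2 / (g*b^2) = 538.24 / 494.52 = 1.0884.
yc = 1.0884^(1/3) = 1.0286 m.

1.0286


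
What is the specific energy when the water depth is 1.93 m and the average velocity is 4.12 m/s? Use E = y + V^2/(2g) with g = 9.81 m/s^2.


Specific energy E = y + V^2/(2g).
Velocity head = V^2/(2g) = 4.12^2 / (2*9.81) = 16.9744 / 19.62 = 0.8652 m.
E = 1.93 + 0.8652 = 2.7952 m.

2.7952


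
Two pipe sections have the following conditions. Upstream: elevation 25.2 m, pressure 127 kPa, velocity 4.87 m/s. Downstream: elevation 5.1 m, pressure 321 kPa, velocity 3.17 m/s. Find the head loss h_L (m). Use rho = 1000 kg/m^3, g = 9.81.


Total head at each section: H = z + p/(rho*g) + V^2/(2g).
H1 = 25.2 + 127*1000/(1000*9.81) + 4.87^2/(2*9.81)
   = 25.2 + 12.946 + 1.2088
   = 39.355 m.
H2 = 5.1 + 321*1000/(1000*9.81) + 3.17^2/(2*9.81)
   = 5.1 + 32.722 + 0.5122
   = 38.334 m.
h_L = H1 - H2 = 39.355 - 38.334 = 1.021 m.

1.021


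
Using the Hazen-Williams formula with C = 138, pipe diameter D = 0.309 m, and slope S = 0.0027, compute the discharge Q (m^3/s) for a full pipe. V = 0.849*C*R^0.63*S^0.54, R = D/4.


For a full circular pipe, R = D/4 = 0.309/4 = 0.0772 m.
V = 0.849 * 138 * 0.0772^0.63 * 0.0027^0.54
  = 0.849 * 138 * 0.19924 * 0.041014
  = 0.9574 m/s.
Pipe area A = pi*D^2/4 = pi*0.309^2/4 = 0.075 m^2.
Q = A * V = 0.075 * 0.9574 = 0.0718 m^3/s.

0.0718


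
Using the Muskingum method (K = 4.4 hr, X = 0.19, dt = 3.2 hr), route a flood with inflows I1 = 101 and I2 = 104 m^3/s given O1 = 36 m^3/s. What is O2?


Muskingum coefficients:
denom = 2*K*(1-X) + dt = 2*4.4*(1-0.19) + 3.2 = 10.328.
C0 = (dt - 2*K*X)/denom = (3.2 - 2*4.4*0.19)/10.328 = 0.1479.
C1 = (dt + 2*K*X)/denom = (3.2 + 2*4.4*0.19)/10.328 = 0.4717.
C2 = (2*K*(1-X) - dt)/denom = 0.3803.
O2 = C0*I2 + C1*I1 + C2*O1
   = 0.1479*104 + 0.4717*101 + 0.3803*36
   = 76.72 m^3/s.

76.72


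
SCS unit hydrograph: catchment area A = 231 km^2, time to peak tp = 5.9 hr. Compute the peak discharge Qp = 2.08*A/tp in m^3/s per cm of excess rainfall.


SCS formula: Qp = 2.08 * A / tp.
Qp = 2.08 * 231 / 5.9
   = 480.48 / 5.9
   = 81.44 m^3/s per cm.

81.44


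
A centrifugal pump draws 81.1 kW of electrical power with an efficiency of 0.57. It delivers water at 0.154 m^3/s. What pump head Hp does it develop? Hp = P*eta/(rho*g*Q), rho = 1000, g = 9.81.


Pump head formula: Hp = P * eta / (rho * g * Q).
Numerator: P * eta = 81.1 * 1000 * 0.57 = 46227.0 W.
Denominator: rho * g * Q = 1000 * 9.81 * 0.154 = 1510.74.
Hp = 46227.0 / 1510.74 = 30.6 m.

30.6


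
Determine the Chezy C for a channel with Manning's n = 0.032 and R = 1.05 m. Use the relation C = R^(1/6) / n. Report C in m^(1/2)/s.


The Chezy coefficient relates to Manning's n through C = R^(1/6) / n.
R^(1/6) = 1.05^(1/6) = 1.008165.
C = 1.008165 / 0.032 = 31.51 m^(1/2)/s.

31.51


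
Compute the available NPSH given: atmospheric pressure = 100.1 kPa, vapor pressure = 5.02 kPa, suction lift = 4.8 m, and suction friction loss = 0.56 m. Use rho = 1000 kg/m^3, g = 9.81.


NPSHa = p_atm/(rho*g) - z_s - hf_s - p_vap/(rho*g).
p_atm/(rho*g) = 100.1*1000 / (1000*9.81) = 10.204 m.
p_vap/(rho*g) = 5.02*1000 / (1000*9.81) = 0.512 m.
NPSHa = 10.204 - 4.8 - 0.56 - 0.512
      = 4.33 m.

4.33


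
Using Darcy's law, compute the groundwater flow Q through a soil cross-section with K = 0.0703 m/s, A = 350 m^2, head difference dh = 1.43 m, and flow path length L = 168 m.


Darcy's law: Q = K * A * i, where i = dh/L.
Hydraulic gradient i = 1.43 / 168 = 0.008512.
Q = 0.0703 * 350 * 0.008512
  = 0.2094 m^3/s.

0.2094


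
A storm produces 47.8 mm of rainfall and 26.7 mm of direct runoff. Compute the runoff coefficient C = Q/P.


The runoff coefficient C = runoff depth / rainfall depth.
C = 26.7 / 47.8
  = 0.5586.

0.5586


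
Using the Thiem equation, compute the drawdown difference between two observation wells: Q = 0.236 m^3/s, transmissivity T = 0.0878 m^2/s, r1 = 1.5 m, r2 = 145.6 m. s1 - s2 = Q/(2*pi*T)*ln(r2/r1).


Thiem equation: s1 - s2 = Q/(2*pi*T) * ln(r2/r1).
ln(r2/r1) = ln(145.6/1.5) = 4.5754.
Q/(2*pi*T) = 0.236 / (2*pi*0.0878) = 0.236 / 0.5517 = 0.4278.
s1 - s2 = 0.4278 * 4.5754 = 1.9573 m.

1.9573


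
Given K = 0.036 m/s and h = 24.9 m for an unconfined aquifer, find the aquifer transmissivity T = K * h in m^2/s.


Transmissivity is defined as T = K * h.
T = 0.036 * 24.9
  = 0.8964 m^2/s.

0.8964


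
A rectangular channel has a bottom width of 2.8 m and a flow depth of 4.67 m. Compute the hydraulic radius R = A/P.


For a rectangular section:
Flow area A = b * y = 2.8 * 4.67 = 13.08 m^2.
Wetted perimeter P = b + 2y = 2.8 + 2*4.67 = 12.14 m.
Hydraulic radius R = A/P = 13.08 / 12.14 = 1.0771 m.

1.0771


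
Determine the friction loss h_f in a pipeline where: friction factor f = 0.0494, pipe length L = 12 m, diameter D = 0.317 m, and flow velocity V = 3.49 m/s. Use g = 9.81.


Darcy-Weisbach equation: h_f = f * (L/D) * V^2/(2g).
f * L/D = 0.0494 * 12/0.317 = 1.87.
V^2/(2g) = 3.49^2 / (2*9.81) = 12.1801 / 19.62 = 0.6208 m.
h_f = 1.87 * 0.6208 = 1.161 m.

1.161


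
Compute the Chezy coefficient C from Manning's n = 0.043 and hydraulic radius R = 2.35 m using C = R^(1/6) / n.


The Chezy coefficient relates to Manning's n through C = R^(1/6) / n.
R^(1/6) = 2.35^(1/6) = 1.153041.
C = 1.153041 / 0.043 = 26.81 m^(1/2)/s.

26.81


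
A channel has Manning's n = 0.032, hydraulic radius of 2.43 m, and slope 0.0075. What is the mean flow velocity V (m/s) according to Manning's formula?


Manning's equation gives V = (1/n) * R^(2/3) * S^(1/2).
First, compute R^(2/3) = 2.43^(2/3) = 1.8075.
Next, S^(1/2) = 0.0075^(1/2) = 0.086603.
Then 1/n = 1/0.032 = 31.25.
V = 31.25 * 1.8075 * 0.086603 = 4.8916 m/s.

4.8916


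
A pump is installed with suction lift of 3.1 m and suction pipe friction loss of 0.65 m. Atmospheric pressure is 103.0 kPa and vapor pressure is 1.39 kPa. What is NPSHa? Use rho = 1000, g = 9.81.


NPSHa = p_atm/(rho*g) - z_s - hf_s - p_vap/(rho*g).
p_atm/(rho*g) = 103.0*1000 / (1000*9.81) = 10.499 m.
p_vap/(rho*g) = 1.39*1000 / (1000*9.81) = 0.142 m.
NPSHa = 10.499 - 3.1 - 0.65 - 0.142
      = 6.61 m.

6.61


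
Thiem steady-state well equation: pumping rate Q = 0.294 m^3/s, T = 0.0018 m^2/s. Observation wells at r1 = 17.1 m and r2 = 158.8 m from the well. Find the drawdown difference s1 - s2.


Thiem equation: s1 - s2 = Q/(2*pi*T) * ln(r2/r1).
ln(r2/r1) = ln(158.8/17.1) = 2.2286.
Q/(2*pi*T) = 0.294 / (2*pi*0.0018) = 0.294 / 0.0113 = 25.9953.
s1 - s2 = 25.9953 * 2.2286 = 57.9323 m.

57.9323


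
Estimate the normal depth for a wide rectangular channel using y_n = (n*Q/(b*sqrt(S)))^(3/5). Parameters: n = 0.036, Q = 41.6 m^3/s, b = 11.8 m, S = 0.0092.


We use the wide-channel approximation y_n = (n*Q/(b*sqrt(S)))^(3/5).
sqrt(S) = sqrt(0.0092) = 0.095917.
Numerator: n*Q = 0.036 * 41.6 = 1.4976.
Denominator: b*sqrt(S) = 11.8 * 0.095917 = 1.131821.
arg = 1.3232.
y_n = 1.3232^(3/5) = 1.183 m.

1.183


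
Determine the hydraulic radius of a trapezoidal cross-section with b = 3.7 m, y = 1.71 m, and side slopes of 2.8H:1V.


For a trapezoidal section with side slope z:
A = (b + z*y)*y = (3.7 + 2.8*1.71)*1.71 = 14.514 m^2.
P = b + 2*y*sqrt(1 + z^2) = 3.7 + 2*1.71*sqrt(1 + 2.8^2) = 13.868 m.
R = A/P = 14.514 / 13.868 = 1.0466 m.

1.0466


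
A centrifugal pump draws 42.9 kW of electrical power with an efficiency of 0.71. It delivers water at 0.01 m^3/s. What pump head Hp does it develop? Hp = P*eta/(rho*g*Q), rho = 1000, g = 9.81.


Pump head formula: Hp = P * eta / (rho * g * Q).
Numerator: P * eta = 42.9 * 1000 * 0.71 = 30459.0 W.
Denominator: rho * g * Q = 1000 * 9.81 * 0.01 = 98.1.
Hp = 30459.0 / 98.1 = 310.49 m.

310.49


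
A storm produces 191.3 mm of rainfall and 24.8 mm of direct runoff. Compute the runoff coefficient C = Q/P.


The runoff coefficient C = runoff depth / rainfall depth.
C = 24.8 / 191.3
  = 0.1296.

0.1296


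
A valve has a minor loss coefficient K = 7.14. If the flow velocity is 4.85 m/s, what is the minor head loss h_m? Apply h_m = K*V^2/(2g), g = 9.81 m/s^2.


Minor loss formula: h_m = K * V^2/(2g).
V^2 = 4.85^2 = 23.5225.
V^2/(2g) = 23.5225 / 19.62 = 1.1989 m.
h_m = 7.14 * 1.1989 = 8.5602 m.

8.5602


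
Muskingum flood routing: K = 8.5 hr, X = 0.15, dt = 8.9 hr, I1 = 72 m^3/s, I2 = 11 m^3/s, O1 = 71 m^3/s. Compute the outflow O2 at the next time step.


Muskingum coefficients:
denom = 2*K*(1-X) + dt = 2*8.5*(1-0.15) + 8.9 = 23.35.
C0 = (dt - 2*K*X)/denom = (8.9 - 2*8.5*0.15)/23.35 = 0.2719.
C1 = (dt + 2*K*X)/denom = (8.9 + 2*8.5*0.15)/23.35 = 0.4904.
C2 = (2*K*(1-X) - dt)/denom = 0.2377.
O2 = C0*I2 + C1*I1 + C2*O1
   = 0.2719*11 + 0.4904*72 + 0.2377*71
   = 55.17 m^3/s.

55.17


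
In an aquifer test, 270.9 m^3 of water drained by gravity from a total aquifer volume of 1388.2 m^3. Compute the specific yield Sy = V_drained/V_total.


Specific yield Sy = Volume drained / Total volume.
Sy = 270.9 / 1388.2
   = 0.1951.

0.1951


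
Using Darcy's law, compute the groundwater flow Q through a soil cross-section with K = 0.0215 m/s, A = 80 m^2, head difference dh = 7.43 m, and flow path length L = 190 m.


Darcy's law: Q = K * A * i, where i = dh/L.
Hydraulic gradient i = 7.43 / 190 = 0.039105.
Q = 0.0215 * 80 * 0.039105
  = 0.0673 m^3/s.

0.0673


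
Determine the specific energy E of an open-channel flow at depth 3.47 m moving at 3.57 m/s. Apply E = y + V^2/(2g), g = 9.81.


Specific energy E = y + V^2/(2g).
Velocity head = V^2/(2g) = 3.57^2 / (2*9.81) = 12.7449 / 19.62 = 0.6496 m.
E = 3.47 + 0.6496 = 4.1196 m.

4.1196


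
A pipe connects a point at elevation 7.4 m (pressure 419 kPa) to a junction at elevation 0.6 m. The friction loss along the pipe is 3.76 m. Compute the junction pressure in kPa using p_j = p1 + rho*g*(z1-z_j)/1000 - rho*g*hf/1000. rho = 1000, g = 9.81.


Junction pressure: p_j = p1 + rho*g*(z1 - z_j)/1000 - rho*g*hf/1000.
Elevation term = 1000*9.81*(7.4 - 0.6)/1000 = 66.708 kPa.
Friction term = 1000*9.81*3.76/1000 = 36.886 kPa.
p_j = 419 + 66.708 - 36.886 = 448.82 kPa.

448.82


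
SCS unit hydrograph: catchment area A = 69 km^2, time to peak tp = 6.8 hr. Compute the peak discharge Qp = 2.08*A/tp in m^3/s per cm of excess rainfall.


SCS formula: Qp = 2.08 * A / tp.
Qp = 2.08 * 69 / 6.8
   = 143.52 / 6.8
   = 21.11 m^3/s per cm.

21.11


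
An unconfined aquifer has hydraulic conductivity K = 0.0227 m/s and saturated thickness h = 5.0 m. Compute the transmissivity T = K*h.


Transmissivity is defined as T = K * h.
T = 0.0227 * 5.0
  = 0.1135 m^2/s.

0.1135


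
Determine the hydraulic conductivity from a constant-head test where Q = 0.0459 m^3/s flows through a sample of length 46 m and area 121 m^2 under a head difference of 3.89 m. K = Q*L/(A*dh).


From K = Q*L / (A*dh):
Numerator: Q*L = 0.0459 * 46 = 2.1114.
Denominator: A*dh = 121 * 3.89 = 470.69.
K = 2.1114 / 470.69 = 0.004486 m/s.

0.004486


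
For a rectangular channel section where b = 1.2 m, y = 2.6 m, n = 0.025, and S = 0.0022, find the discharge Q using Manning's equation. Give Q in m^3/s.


For a rectangular channel, the cross-sectional area A = b * y = 1.2 * 2.6 = 3.12 m^2.
The wetted perimeter P = b + 2y = 1.2 + 2*2.6 = 6.4 m.
Hydraulic radius R = A/P = 3.12/6.4 = 0.4875 m.
Velocity V = (1/n)*R^(2/3)*S^(1/2) = (1/0.025)*0.4875^(2/3)*0.0022^(1/2) = 1.1621 m/s.
Discharge Q = A * V = 3.12 * 1.1621 = 3.626 m^3/s.

3.626


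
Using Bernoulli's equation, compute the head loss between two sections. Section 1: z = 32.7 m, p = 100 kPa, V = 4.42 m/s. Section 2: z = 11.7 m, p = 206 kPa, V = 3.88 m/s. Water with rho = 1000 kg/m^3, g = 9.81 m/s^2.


Total head at each section: H = z + p/(rho*g) + V^2/(2g).
H1 = 32.7 + 100*1000/(1000*9.81) + 4.42^2/(2*9.81)
   = 32.7 + 10.194 + 0.9957
   = 43.889 m.
H2 = 11.7 + 206*1000/(1000*9.81) + 3.88^2/(2*9.81)
   = 11.7 + 20.999 + 0.7673
   = 33.466 m.
h_L = H1 - H2 = 43.889 - 33.466 = 10.423 m.

10.423


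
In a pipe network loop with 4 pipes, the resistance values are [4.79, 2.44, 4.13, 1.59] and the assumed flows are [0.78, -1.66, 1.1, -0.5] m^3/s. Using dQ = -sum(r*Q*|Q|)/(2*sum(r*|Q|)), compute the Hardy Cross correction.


Numerator terms (r*Q*|Q|): 4.79*0.78*|0.78| = 2.9142; 2.44*-1.66*|-1.66| = -6.7237; 4.13*1.1*|1.1| = 4.9973; 1.59*-0.5*|-0.5| = -0.3975.
Sum of numerator = 0.7904.
Denominator terms (r*|Q|): 4.79*|0.78| = 3.7362; 2.44*|-1.66| = 4.0504; 4.13*|1.1| = 4.543; 1.59*|-0.5| = 0.795.
2 * sum of denominator = 2 * 13.1246 = 26.2492.
dQ = -0.7904 / 26.2492 = -0.0301 m^3/s.

-0.0301


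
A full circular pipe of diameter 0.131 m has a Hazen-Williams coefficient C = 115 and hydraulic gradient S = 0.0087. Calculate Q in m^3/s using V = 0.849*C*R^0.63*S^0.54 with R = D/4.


For a full circular pipe, R = D/4 = 0.131/4 = 0.0328 m.
V = 0.849 * 115 * 0.0328^0.63 * 0.0087^0.54
  = 0.849 * 115 * 0.116033 * 0.077151
  = 0.874 m/s.
Pipe area A = pi*D^2/4 = pi*0.131^2/4 = 0.0135 m^2.
Q = A * V = 0.0135 * 0.874 = 0.0118 m^3/s.

0.0118


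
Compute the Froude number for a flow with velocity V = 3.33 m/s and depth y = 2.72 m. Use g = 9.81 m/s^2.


The Froude number is defined as Fr = V / sqrt(g*y).
g*y = 9.81 * 2.72 = 26.6832.
sqrt(g*y) = sqrt(26.6832) = 5.1656.
Fr = 3.33 / 5.1656 = 0.6447.

0.6447


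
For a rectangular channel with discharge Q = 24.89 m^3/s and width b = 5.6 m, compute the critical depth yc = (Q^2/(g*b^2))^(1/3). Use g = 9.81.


Using yc = (Q^2 / (g * b^2))^(1/3):
Q^2 = 24.89^2 = 619.51.
g * b^2 = 9.81 * 5.6^2 = 9.81 * 31.36 = 307.64.
Q^2 / (g*b^2) = 619.51 / 307.64 = 2.0137.
yc = 2.0137^(1/3) = 1.2628 m.

1.2628


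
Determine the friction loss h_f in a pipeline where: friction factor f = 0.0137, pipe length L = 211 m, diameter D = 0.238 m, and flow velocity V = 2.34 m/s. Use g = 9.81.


Darcy-Weisbach equation: h_f = f * (L/D) * V^2/(2g).
f * L/D = 0.0137 * 211/0.238 = 12.1458.
V^2/(2g) = 2.34^2 / (2*9.81) = 5.4756 / 19.62 = 0.2791 m.
h_f = 12.1458 * 0.2791 = 3.39 m.

3.39


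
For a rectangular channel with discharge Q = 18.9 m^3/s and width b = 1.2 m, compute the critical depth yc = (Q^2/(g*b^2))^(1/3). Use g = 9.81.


Using yc = (Q^2 / (g * b^2))^(1/3):
Q^2 = 18.9^2 = 357.21.
g * b^2 = 9.81 * 1.2^2 = 9.81 * 1.44 = 14.13.
Q^2 / (g*b^2) = 357.21 / 14.13 = 25.2803.
yc = 25.2803^(1/3) = 2.9352 m.

2.9352


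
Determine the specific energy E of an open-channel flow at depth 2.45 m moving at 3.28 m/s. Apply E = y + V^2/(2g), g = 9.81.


Specific energy E = y + V^2/(2g).
Velocity head = V^2/(2g) = 3.28^2 / (2*9.81) = 10.7584 / 19.62 = 0.5483 m.
E = 2.45 + 0.5483 = 2.9983 m.

2.9983


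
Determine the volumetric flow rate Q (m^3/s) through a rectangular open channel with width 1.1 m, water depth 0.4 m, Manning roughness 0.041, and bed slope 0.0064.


For a rectangular channel, the cross-sectional area A = b * y = 1.1 * 0.4 = 0.44 m^2.
The wetted perimeter P = b + 2y = 1.1 + 2*0.4 = 1.9 m.
Hydraulic radius R = A/P = 0.44/1.9 = 0.2316 m.
Velocity V = (1/n)*R^(2/3)*S^(1/2) = (1/0.041)*0.2316^(2/3)*0.0064^(1/2) = 0.7358 m/s.
Discharge Q = A * V = 0.44 * 0.7358 = 0.324 m^3/s.

0.324


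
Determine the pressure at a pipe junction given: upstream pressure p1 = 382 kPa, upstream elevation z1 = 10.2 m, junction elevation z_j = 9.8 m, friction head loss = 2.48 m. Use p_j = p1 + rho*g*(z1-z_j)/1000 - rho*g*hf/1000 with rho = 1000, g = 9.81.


Junction pressure: p_j = p1 + rho*g*(z1 - z_j)/1000 - rho*g*hf/1000.
Elevation term = 1000*9.81*(10.2 - 9.8)/1000 = 3.924 kPa.
Friction term = 1000*9.81*2.48/1000 = 24.329 kPa.
p_j = 382 + 3.924 - 24.329 = 361.6 kPa.

361.6


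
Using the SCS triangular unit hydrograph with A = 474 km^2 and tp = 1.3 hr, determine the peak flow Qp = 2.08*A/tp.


SCS formula: Qp = 2.08 * A / tp.
Qp = 2.08 * 474 / 1.3
   = 985.92 / 1.3
   = 758.4 m^3/s per cm.

758.4


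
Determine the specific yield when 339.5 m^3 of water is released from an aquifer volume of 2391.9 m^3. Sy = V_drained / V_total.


Specific yield Sy = Volume drained / Total volume.
Sy = 339.5 / 2391.9
   = 0.1419.

0.1419


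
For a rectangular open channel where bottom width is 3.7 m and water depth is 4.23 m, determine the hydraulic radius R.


For a rectangular section:
Flow area A = b * y = 3.7 * 4.23 = 15.65 m^2.
Wetted perimeter P = b + 2y = 3.7 + 2*4.23 = 12.16 m.
Hydraulic radius R = A/P = 15.65 / 12.16 = 1.2871 m.

1.2871


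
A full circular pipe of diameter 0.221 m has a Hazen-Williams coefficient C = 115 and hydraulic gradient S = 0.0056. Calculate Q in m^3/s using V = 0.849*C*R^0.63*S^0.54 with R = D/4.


For a full circular pipe, R = D/4 = 0.221/4 = 0.0553 m.
V = 0.849 * 115 * 0.0553^0.63 * 0.0056^0.54
  = 0.849 * 115 * 0.161313 * 0.060817
  = 0.9578 m/s.
Pipe area A = pi*D^2/4 = pi*0.221^2/4 = 0.0384 m^2.
Q = A * V = 0.0384 * 0.9578 = 0.0367 m^3/s.

0.0367


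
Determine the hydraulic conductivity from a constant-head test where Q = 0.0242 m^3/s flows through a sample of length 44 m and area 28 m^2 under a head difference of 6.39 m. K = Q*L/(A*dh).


From K = Q*L / (A*dh):
Numerator: Q*L = 0.0242 * 44 = 1.0648.
Denominator: A*dh = 28 * 6.39 = 178.92.
K = 1.0648 / 178.92 = 0.005951 m/s.

0.005951


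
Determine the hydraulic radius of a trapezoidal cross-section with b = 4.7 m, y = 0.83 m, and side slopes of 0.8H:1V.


For a trapezoidal section with side slope z:
A = (b + z*y)*y = (4.7 + 0.8*0.83)*0.83 = 4.452 m^2.
P = b + 2*y*sqrt(1 + z^2) = 4.7 + 2*0.83*sqrt(1 + 0.8^2) = 6.826 m.
R = A/P = 4.452 / 6.826 = 0.6522 m.

0.6522


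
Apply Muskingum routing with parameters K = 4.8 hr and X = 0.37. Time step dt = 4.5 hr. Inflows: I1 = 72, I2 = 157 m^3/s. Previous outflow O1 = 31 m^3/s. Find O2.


Muskingum coefficients:
denom = 2*K*(1-X) + dt = 2*4.8*(1-0.37) + 4.5 = 10.548.
C0 = (dt - 2*K*X)/denom = (4.5 - 2*4.8*0.37)/10.548 = 0.0899.
C1 = (dt + 2*K*X)/denom = (4.5 + 2*4.8*0.37)/10.548 = 0.7634.
C2 = (2*K*(1-X) - dt)/denom = 0.1468.
O2 = C0*I2 + C1*I1 + C2*O1
   = 0.0899*157 + 0.7634*72 + 0.1468*31
   = 73.62 m^3/s.

73.62


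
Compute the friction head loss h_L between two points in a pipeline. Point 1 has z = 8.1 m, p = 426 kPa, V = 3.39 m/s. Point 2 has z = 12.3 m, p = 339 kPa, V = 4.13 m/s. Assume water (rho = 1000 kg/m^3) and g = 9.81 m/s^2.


Total head at each section: H = z + p/(rho*g) + V^2/(2g).
H1 = 8.1 + 426*1000/(1000*9.81) + 3.39^2/(2*9.81)
   = 8.1 + 43.425 + 0.5857
   = 52.111 m.
H2 = 12.3 + 339*1000/(1000*9.81) + 4.13^2/(2*9.81)
   = 12.3 + 34.557 + 0.8694
   = 47.726 m.
h_L = H1 - H2 = 52.111 - 47.726 = 4.385 m.

4.385


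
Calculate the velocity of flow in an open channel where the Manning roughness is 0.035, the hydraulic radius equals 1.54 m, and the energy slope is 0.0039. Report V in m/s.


Manning's equation gives V = (1/n) * R^(2/3) * S^(1/2).
First, compute R^(2/3) = 1.54^(2/3) = 1.3336.
Next, S^(1/2) = 0.0039^(1/2) = 0.06245.
Then 1/n = 1/0.035 = 28.57.
V = 28.57 * 1.3336 * 0.06245 = 2.3795 m/s.

2.3795


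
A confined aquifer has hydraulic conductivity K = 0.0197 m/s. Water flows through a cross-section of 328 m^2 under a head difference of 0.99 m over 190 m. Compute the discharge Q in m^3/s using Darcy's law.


Darcy's law: Q = K * A * i, where i = dh/L.
Hydraulic gradient i = 0.99 / 190 = 0.005211.
Q = 0.0197 * 328 * 0.005211
  = 0.0337 m^3/s.

0.0337


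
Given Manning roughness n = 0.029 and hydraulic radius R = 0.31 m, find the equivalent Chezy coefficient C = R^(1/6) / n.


The Chezy coefficient relates to Manning's n through C = R^(1/6) / n.
R^(1/6) = 0.31^(1/6) = 0.822672.
C = 0.822672 / 0.029 = 28.37 m^(1/2)/s.

28.37


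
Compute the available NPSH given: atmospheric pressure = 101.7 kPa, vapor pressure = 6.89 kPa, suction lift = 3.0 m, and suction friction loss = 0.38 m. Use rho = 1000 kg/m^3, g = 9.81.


NPSHa = p_atm/(rho*g) - z_s - hf_s - p_vap/(rho*g).
p_atm/(rho*g) = 101.7*1000 / (1000*9.81) = 10.367 m.
p_vap/(rho*g) = 6.89*1000 / (1000*9.81) = 0.702 m.
NPSHa = 10.367 - 3.0 - 0.38 - 0.702
      = 6.28 m.

6.28


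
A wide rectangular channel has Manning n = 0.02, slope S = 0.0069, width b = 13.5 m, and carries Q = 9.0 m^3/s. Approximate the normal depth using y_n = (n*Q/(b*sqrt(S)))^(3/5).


We use the wide-channel approximation y_n = (n*Q/(b*sqrt(S)))^(3/5).
sqrt(S) = sqrt(0.0069) = 0.083066.
Numerator: n*Q = 0.02 * 9.0 = 0.18.
Denominator: b*sqrt(S) = 13.5 * 0.083066 = 1.121391.
arg = 0.1605.
y_n = 0.1605^(3/5) = 0.3337 m.

0.3337


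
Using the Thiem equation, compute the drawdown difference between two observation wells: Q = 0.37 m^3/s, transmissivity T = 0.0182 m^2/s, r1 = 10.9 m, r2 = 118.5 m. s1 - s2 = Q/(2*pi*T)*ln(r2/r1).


Thiem equation: s1 - s2 = Q/(2*pi*T) * ln(r2/r1).
ln(r2/r1) = ln(118.5/10.9) = 2.3862.
Q/(2*pi*T) = 0.37 / (2*pi*0.0182) = 0.37 / 0.1144 = 3.2356.
s1 - s2 = 3.2356 * 2.3862 = 7.7206 m.

7.7206
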